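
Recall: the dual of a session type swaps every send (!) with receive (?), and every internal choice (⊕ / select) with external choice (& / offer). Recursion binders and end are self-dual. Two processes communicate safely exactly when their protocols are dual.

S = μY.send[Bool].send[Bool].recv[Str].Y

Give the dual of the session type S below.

μY.recv[Bool].recv[Bool].send[Str].Y

μY = μY  (binder kept)
  send[Bool] = recv[Bool]
    send[Bool] = recv[Bool]
      recv[Str] = send[Str]
        Y self-dual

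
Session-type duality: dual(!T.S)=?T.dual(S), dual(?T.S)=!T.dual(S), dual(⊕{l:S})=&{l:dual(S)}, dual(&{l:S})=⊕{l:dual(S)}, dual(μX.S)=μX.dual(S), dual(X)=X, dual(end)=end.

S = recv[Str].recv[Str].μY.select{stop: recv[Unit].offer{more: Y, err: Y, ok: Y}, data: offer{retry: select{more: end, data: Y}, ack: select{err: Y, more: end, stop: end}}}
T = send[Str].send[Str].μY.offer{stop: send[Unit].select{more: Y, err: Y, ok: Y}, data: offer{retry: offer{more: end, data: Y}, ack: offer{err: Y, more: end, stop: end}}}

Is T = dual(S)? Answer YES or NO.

recv[Str] ‖ send[Str]  match
  recv[Str] ‖ send[Str]  match
    μY ‖ μY  match (binder kept)
      select{stop,data} ‖ offer{stop,data}  match same labels
        [stop]
          recv[Unit] ‖ send[Unit]  match
            offer{more,err,ok} ‖ select{more,err,ok}  match same labels
              [more]
                Y ‖ Y  match
              [err]
                Y ‖ Y  match
              [ok]
                Y ‖ Y  match
        [data]
          offer{retry,ack} ‖ offer{retry,ack}  ✗ choice polarity not flipped — not dual

NO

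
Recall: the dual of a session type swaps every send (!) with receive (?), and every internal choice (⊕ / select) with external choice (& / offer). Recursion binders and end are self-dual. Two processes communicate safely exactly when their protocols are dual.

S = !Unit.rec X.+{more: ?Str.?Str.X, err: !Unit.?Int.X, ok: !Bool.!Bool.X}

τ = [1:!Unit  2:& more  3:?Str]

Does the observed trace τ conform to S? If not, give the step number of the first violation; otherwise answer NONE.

@1 !Unit  ok  now at rec X.…
@2 got & more, protocol expects + more or + err or + ok  ✗

2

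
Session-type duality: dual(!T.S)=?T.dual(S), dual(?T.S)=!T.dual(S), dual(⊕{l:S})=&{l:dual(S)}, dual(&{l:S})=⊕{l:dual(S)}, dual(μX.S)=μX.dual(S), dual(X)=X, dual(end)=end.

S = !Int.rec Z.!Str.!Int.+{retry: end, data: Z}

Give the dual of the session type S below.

?Int.rec Z.?Str.?Int.&{retry: end, data: Z}

!Int ↦ ?Int
  rec Z ↦ rec Z  (μ self-dual)
    !Str ↦ ?Str
      !Int ↦ ?Int
        +{retry,data} ↦ &{retry,data}  (internal→external)
          case retry:
            end self-dual
          case data:
            Z self-dual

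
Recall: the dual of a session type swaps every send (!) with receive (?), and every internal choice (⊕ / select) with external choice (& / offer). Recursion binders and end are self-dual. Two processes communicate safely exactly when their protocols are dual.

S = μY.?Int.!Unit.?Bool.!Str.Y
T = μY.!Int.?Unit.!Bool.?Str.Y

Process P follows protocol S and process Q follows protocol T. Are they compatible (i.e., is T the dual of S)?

μY ‖ μY  ✓ (rec unchanged)
  ?Int ‖ !Int  ✓
    !Unit ‖ ?Unit  ✓
      ?Bool ‖ !Bool  ✓
        !Str ‖ ?Str  ✓
          Y ‖ Y  ✓

YES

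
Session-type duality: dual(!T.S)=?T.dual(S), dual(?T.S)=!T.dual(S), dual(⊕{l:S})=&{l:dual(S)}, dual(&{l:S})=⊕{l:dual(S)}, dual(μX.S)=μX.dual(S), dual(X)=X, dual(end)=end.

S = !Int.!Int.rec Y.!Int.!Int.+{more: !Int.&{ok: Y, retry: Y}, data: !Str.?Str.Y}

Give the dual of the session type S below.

?Int.?Int.rec Y.?Int.?Int.&{more: ?Int.+{ok: Y, retry: Y}, data: ?Str.!Str.Y}

!Int ↦ ?Int
  !Int ↦ ?Int
    rec Y ↦ rec Y  (μ self-dual)
      !Int ↦ ?Int
        !Int ↦ ?Int
          +{more,data} ↦ &{more,data}  (⊕→&)
            [more]
              !Int ↦ ?Int
                &{ok,retry} ↦ +{ok,retry}  (&→⊕)
                  [ok]
                    Y self-dual
                  [retry]
                    Y self-dual
            [data]
              !Str ↦ ?Str
                ?Str ↦ !Str
                  Y self-dual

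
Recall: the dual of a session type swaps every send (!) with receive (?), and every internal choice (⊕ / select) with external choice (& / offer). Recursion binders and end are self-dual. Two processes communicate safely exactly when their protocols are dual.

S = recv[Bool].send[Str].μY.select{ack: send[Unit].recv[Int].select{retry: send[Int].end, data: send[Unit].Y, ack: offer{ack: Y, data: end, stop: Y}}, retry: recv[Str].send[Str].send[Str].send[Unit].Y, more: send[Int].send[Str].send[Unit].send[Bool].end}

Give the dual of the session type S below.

recv[Bool] ↦ send[Bool]
  send[Str] ↦ recv[Str]
    μY ↦ μY  (binder kept)
      select{ack,retry,more} ↦ offer{ack,retry,more}  (select→offer)
        case ack:
          send[Unit] ↦ recv[Unit]
            recv[Int] ↦ send[Int]
              select{retry,data,ack} ↦ offer{retry,data,ack}  (select→offer)
                case retry:
                  send[Int] ↦ recv[Int]
                    dual(end) = end
                case data:
                  send[Unit] ↦ recv[Unit]
                    dual(Y) = Y
                case ack:
                  offer{ack,data,stop} ↦ select{ack,data,stop}  (offer→select)
                    case ack:
                      dual(Y) = Y
                    case data:
                      dual(end) = end
                    case stop:
                      dual(Y) = Y
        case retry:
          recv[Str] ↦ send[Str]
            send[Str] ↦ recv[Str]
              send[Str] ↦ recv[Str]
                send[Unit] ↦ recv[Unit]
                  dual(Y) = Y
        case more:
          send[Int] ↦ recv[Int]
            send[Str] ↦ recv[Str]
              send[Unit] ↦ recv[Unit]
                send[Bool] ↦ recv[Bool]
                  dual(end) = end

send[Bool].recv[Str].μY.offer{ack: recv[Unit].send[Int].offer{retry: recv[Int].end, data: recv[Unit].Y, ack: select{ack: Y, data: end, stop: Y}}, retry: send[Str].recv[Str].recv[Str].recv[Unit].Y, more: recv[Int].recv[Str].recv[Unit].recv[Bool].end}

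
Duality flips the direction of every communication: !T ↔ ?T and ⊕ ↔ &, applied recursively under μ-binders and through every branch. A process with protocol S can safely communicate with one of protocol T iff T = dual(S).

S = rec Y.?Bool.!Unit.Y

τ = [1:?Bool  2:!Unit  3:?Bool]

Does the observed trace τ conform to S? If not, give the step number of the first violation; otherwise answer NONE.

step 1: ?Bool  match  state: !Unit.rec Y.…
step 2: !Unit  match  state: rec Y.…
step 3: ?Bool  match  state: !Unit.rec Y.…
all 3 steps conform

NONE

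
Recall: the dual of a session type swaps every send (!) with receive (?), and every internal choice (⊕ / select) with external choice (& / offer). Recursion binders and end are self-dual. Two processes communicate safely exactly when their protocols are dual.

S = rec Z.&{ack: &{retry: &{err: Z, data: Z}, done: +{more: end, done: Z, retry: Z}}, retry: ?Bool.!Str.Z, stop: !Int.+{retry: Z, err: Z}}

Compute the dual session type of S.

rec Z.+{ack: +{retry: +{err: Z, data: Z}, done: &{more: end, done: Z, retry: Z}}, retry: !Bool.?Str.Z, stop: ?Int.&{retry: Z, err: Z}}

rec Z ↦ rec Z  (μ self-dual)
  &{ack,retry,stop} ↦ +{ack,retry,stop}  (offer→select)
    case ack:
      &{retry,done} ↦ +{retry,done}  (offer→select)
        case retry:
          &{err,data} ↦ +{err,data}  (offer→select)
            case err:
              Z self-dual
            case data:
              Z self-dual
        case done:
          +{more,done,retry} ↦ &{more,done,retry}  (internal→external)
            case more:
              end self-dual
            case done:
              Z self-dual
            case retry:
              Z self-dual
    case retry:
      ?Bool ↦ !Bool
        !Str ↦ ?Str
          Z self-dual
    case stop:
      !Int ↦ ?Int
        +{retry,err} ↦ &{retry,err}  (internal→external)
          case retry:
            Z self-dual
          case err:
            Z self-dual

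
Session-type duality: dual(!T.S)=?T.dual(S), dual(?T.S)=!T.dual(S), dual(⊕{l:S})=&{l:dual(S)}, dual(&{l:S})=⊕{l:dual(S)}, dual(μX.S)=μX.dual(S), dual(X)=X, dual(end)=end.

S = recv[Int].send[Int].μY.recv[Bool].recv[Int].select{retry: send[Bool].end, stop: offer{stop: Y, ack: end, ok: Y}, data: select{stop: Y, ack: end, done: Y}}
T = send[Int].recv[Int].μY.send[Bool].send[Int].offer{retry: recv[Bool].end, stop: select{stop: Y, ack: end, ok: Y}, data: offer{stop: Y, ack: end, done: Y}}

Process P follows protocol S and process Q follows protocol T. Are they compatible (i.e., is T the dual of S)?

recv[Int] | send[Int]  ok
  send[Int] | recv[Int]  ok
    μY | μY  ok (μ self-dual)
      recv[Bool] | send[Bool]  ok
        recv[Int] | send[Int]  ok
          select{retry,stop,data} | offer{retry,stop,data}  ok same labels
            case retry:
              send[Bool] | recv[Bool]  ok
                end | end  ok
            case stop:
              offer{stop,ack,ok} | select{stop,ack,ok}  ok same labels
                case stop:
                  Y | Y  ok
                case ack:
                  end | end  ok
                case ok:
                  Y | Y  ok
            case data:
              select{stop,ack,done} | offer{stop,ack,done}  ok same labels
                case stop:
                  Y | Y  ok
                case ack:
                  end | end  ok
                case done:
                  Y | Y  ok

YES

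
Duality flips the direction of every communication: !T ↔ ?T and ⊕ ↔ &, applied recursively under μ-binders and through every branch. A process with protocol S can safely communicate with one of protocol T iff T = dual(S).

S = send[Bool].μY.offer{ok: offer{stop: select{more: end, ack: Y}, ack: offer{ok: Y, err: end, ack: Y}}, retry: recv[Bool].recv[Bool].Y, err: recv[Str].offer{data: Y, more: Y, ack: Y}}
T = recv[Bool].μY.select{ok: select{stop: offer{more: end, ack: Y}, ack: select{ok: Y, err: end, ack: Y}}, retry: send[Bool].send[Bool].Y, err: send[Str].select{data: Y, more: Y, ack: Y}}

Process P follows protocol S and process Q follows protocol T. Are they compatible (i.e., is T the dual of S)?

YES

send[Bool] ‖ recv[Bool]  match
  μY ‖ μY  match (μ self-dual)
    offer{ok,retry,err} ‖ select{ok,retry,err}  match labels match
      case ok:
        offer{stop,ack} ‖ select{stop,ack}  match labels match
          case stop:
            select{more,ack} ‖ offer{more,ack}  match labels match
              case more:
                end ‖ end  match
              case ack:
                Y ‖ Y  match
          case ack:
            offer{ok,err,ack} ‖ select{ok,err,ack}  match labels match
              case ok:
                Y ‖ Y  match
              case err:
                end ‖ end  match
              case ack:
                Y ‖ Y  match
      case retry:
        recv[Bool] ‖ send[Bool]  match
          recv[Bool] ‖ send[Bool]  match
            Y ‖ Y  match
      case err:
        recv[Str] ‖ send[Str]  match
          offer{data,more,ack} ‖ select{data,more,ack}  match labels match
            case data:
              Y ‖ Y  match
            case more:
              Y ‖ Y  match
            case ack:
              Y ‖ Y  match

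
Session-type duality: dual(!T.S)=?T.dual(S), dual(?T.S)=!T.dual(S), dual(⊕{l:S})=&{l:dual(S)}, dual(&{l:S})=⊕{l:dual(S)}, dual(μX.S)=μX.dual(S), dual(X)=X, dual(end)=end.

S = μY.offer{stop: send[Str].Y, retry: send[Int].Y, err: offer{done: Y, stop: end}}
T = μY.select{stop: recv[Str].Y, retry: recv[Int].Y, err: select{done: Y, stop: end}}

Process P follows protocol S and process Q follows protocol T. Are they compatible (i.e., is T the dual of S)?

μY | μY  ✓ (μ self-dual)
  offer{stop,retry,err} | select{stop,retry,err}  ✓ labels match
    case stop:
      send[Str] | recv[Str]  ✓
        Y | Y  ✓
    case retry:
      send[Int] | recv[Int]  ✓
        Y | Y  ✓
    case err:
      offer{done,stop} | select{done,stop}  ✓ labels match
        case done:
          Y | Y  ✓
        case stop:
          end | end  ✓

YES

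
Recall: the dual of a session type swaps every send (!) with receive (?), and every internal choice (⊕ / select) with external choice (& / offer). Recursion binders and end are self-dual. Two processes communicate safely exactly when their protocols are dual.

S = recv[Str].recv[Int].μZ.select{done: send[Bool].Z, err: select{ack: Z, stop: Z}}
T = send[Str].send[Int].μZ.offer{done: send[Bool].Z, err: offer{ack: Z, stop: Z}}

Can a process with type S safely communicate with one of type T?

NO

recv[Str] vs send[Str]  ok
  recv[Int] vs send[Int]  ok
    μZ vs μZ  ok (rec unchanged)
      select{done,err} vs offer{done,err}  ok same labels
        [done]
          send[Bool] vs send[Bool]  ✗ same direction on both sides — not dual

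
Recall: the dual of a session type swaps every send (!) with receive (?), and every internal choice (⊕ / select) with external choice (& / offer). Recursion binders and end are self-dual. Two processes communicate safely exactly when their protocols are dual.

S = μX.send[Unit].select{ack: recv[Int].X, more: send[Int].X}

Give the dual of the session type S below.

μX.recv[Unit].offer{ack: send[Int].X, more: recv[Int].X}

μX → μX  (binder kept)
  send[Unit] → recv[Unit]
    select{ack,more} → offer{ack,more}  (internal→external)
      case ack:
        recv[Int] → send[Int]
          X ↦ X
      case more:
        send[Int] → recv[Int]
          X ↦ X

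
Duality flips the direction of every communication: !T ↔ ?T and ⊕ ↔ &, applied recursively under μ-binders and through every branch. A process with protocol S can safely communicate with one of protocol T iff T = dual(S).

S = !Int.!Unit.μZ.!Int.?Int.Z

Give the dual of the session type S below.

!Int → ?Int
  !Unit → ?Unit
    μZ → μZ  (μ self-dual)
      !Int → ?Int
        ?Int → !Int
          Z self-dual

?Int.?Unit.μZ.?Int.!Int.Z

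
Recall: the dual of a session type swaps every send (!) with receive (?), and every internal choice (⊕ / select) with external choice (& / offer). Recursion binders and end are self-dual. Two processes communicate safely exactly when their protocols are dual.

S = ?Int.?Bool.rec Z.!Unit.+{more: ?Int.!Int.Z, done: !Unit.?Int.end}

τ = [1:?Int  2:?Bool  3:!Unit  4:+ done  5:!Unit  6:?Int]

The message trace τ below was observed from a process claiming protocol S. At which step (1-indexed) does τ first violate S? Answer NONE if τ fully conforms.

NONE

@1 ?Int  match  residual = ?Bool.rec Z.…
@2 ?Bool  match  residual = rec Z.…
@3 !Unit  match  residual = +{more: ?Int.!Int.rec Z.…, done: !Unit.?Int.end}
@4 + done  match  residual = !Unit.?Int.end
@5 !Unit  match  residual = ?Int.end
@6 ?Int  match  residual = end
τ conforms to S (length 6)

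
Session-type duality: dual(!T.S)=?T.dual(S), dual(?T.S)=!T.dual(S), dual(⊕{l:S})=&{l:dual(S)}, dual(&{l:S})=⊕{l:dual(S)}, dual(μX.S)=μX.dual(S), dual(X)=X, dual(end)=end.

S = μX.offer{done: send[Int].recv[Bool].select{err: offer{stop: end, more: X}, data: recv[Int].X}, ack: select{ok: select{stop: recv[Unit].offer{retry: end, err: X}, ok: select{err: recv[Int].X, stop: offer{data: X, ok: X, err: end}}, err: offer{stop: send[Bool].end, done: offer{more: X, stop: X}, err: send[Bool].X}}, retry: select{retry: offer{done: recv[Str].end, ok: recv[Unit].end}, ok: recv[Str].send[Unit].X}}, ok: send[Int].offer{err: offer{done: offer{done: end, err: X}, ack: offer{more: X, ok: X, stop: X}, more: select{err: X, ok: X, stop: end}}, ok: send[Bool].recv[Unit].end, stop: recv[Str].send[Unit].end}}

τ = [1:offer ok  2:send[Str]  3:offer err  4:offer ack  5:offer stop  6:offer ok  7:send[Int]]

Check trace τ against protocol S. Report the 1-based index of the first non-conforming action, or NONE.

2

@1 offer ok  ✓  now at send[Int].offer{err: offer{done: offer{done: end, err: μX.…}, ack: offer{more: μX.…, ok: μX.…, stop: μX.…}, more: select{err: μX.…, ok: μX.…, stop: end}}, ok: send[Bool].recv[Unit].end, stop: recv[Str].send[Unit].end}
@2 got send[Str], protocol expects send[Int]  ✗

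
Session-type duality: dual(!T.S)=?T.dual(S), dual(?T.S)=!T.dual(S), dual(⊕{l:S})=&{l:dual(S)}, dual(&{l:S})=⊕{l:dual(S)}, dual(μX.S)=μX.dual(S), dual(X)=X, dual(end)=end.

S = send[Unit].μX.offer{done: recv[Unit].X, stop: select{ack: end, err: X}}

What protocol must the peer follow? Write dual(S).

send[Unit] → recv[Unit]
  μX → μX  (rec unchanged)
    offer{done,stop} → select{done,stop}  (external→internal)
      case done:
        recv[Unit] → send[Unit]
          dual(X) = X
      case stop:
        select{ack,err} → offer{ack,err}  (select→offer)
          case ack:
            dual(end) = end
          case err:
            dual(X) = X

recv[Unit].μX.select{done: send[Unit].X, stop: offer{ack: end, err: X}}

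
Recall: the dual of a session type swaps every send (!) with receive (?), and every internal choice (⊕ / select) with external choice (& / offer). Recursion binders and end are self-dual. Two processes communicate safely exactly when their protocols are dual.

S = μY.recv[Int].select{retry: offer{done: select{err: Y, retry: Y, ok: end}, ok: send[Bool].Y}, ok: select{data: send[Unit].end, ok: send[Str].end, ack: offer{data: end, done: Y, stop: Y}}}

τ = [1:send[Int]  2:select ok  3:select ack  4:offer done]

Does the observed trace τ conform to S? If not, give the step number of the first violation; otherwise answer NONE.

1

@1 got send[Int], protocol expects recv[Int]  ✗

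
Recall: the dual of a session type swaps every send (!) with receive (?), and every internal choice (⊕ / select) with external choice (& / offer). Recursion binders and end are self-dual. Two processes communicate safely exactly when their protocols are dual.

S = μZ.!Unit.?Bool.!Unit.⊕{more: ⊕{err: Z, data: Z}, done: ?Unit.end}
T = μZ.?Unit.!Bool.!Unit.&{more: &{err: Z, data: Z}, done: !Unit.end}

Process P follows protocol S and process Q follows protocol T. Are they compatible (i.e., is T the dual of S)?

NO

μZ | μZ  ok (μ self-dual)
  !Unit | ?Unit  ok
    ?Bool | !Bool  ok
      !Unit | !Unit  ✗ same direction on both sides — not dual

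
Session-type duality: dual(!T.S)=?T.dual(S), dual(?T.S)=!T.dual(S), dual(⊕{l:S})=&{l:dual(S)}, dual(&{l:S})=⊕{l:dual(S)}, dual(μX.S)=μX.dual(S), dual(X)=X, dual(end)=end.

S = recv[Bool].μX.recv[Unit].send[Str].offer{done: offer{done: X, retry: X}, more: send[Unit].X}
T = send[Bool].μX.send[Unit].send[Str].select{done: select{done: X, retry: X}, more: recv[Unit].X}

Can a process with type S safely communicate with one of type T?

NO

recv[Bool] | send[Bool]  ✓
  μX | μX  ✓ (binder kept)
    recv[Unit] | send[Unit]  ✓
      send[Str] | send[Str]  ✗ same direction on both sides — not dual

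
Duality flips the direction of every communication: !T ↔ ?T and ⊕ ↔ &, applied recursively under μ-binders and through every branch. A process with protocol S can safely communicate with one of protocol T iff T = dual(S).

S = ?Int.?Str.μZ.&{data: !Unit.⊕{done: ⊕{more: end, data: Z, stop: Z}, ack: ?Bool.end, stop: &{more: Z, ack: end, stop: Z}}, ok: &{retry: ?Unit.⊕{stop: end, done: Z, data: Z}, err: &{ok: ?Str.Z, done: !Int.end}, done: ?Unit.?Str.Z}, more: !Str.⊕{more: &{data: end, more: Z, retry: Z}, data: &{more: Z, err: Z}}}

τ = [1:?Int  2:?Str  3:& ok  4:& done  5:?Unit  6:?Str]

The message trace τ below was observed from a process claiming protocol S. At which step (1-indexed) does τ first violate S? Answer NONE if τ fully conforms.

[1] ?Int  match  now at ?Str.μZ.…
[2] ?Str  match  now at μZ.…
[3] & ok  match  now at &{retry: ?Unit.⊕{stop: end, done: μZ.…, data: μZ.…}, err: &{ok: ?Str.μZ.…, done: !Int.end}, done: ?Unit.?Str.μZ.…}
[4] & done  match  now at ?Unit.?Str.μZ.…
[5] ?Unit  match  now at ?Str.μZ.…
[6] ?Str  match  now at μZ.…
all 6 steps conform

NONE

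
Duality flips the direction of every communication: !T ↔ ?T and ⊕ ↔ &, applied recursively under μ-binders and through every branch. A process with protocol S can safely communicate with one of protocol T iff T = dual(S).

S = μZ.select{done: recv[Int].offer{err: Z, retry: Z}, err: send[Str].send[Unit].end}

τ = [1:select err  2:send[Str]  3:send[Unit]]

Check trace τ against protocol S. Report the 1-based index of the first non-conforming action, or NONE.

NONE

step 1: select err  ok  cont: send[Str].send[Unit].end
step 2: send[Str]  ok  cont: send[Unit].end
step 3: send[Unit]  ok  cont: end
all 3 steps conform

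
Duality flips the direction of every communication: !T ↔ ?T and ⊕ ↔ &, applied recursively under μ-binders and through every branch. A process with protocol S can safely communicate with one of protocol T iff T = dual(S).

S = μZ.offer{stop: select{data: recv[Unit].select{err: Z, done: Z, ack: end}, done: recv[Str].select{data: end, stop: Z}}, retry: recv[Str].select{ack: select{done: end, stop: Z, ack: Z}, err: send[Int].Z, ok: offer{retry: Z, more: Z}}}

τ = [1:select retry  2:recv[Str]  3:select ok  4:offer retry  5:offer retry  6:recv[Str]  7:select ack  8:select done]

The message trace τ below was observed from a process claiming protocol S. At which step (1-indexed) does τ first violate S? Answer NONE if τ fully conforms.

1

step 1: got select retry, protocol expects offer stop or offer retry  ✗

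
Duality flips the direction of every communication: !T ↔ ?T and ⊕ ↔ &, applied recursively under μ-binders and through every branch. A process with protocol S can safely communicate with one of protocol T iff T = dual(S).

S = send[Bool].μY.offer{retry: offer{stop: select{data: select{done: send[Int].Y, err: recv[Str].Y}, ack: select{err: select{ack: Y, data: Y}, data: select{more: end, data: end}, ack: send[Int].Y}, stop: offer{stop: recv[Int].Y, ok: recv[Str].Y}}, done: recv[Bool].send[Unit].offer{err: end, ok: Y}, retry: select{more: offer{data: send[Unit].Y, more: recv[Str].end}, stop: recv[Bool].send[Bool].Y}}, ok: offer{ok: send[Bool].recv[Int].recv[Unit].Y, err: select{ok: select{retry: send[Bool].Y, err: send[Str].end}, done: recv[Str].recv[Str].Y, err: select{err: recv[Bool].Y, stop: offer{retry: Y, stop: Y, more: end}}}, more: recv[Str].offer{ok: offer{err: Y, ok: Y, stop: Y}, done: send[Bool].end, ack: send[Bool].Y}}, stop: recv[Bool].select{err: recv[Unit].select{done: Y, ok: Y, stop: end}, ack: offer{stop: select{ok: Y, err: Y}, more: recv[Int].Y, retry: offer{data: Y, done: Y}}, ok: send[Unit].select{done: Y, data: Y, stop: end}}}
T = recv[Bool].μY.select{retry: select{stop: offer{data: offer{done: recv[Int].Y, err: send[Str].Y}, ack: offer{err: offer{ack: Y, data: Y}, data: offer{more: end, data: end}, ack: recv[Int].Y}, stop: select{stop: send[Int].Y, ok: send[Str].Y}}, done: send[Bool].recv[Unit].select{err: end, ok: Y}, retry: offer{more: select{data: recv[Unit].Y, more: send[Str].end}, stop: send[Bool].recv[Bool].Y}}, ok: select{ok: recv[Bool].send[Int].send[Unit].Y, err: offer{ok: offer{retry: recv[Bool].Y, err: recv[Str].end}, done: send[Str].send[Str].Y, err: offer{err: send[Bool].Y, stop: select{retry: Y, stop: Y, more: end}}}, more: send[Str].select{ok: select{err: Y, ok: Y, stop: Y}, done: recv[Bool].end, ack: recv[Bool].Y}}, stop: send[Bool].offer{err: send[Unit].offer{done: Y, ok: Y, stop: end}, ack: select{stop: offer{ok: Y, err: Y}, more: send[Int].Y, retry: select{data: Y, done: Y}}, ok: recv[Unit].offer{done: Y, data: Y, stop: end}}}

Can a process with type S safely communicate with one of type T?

YES

send[Bool] ‖ recv[Bool]  ok
  μY ‖ μY  ok (μ self-dual)
    offer{retry,ok,stop} ‖ select{retry,ok,stop}  ok labels match
      case retry:
        offer{stop,done,retry} ‖ select{stop,done,retry}  ok labels match
          case stop:
            select{data,ack,stop} ‖ offer{data,ack,stop}  ok labels match
              case data:
                select{done,err} ‖ offer{done,err}  ok labels match
                  case done:
                    send[Int] ‖ recv[Int]  ok
                      Y ‖ Y  ok
                  case err:
                    recv[Str] ‖ send[Str]  ok
                      Y ‖ Y  ok
              case ack:
                select{err,data,ack} ‖ offer{err,data,ack}  ok labels match
                  case err:
                    select{ack,data} ‖ offer{ack,data}  ok labels match
                      case ack:
                        Y ‖ Y  ok
                      case data:
                        Y ‖ Y  ok
                  case data:
                    select{more,data} ‖ offer{more,data}  ok labels match
                      case more:
                        end ‖ end  ok
                      case data:
                        end ‖ end  ok
                  case ack:
                    send[Int] ‖ recv[Int]  ok
                      Y ‖ Y  ok
              case stop:
                offer{stop,ok} ‖ select{stop,ok}  ok labels match
                  case stop:
                    recv[Int] ‖ send[Int]  ok
                      Y ‖ Y  ok
                  case ok:
                    recv[Str] ‖ send[Str]  ok
                      Y ‖ Y  ok
          case done:
            recv[Bool] ‖ send[Bool]  ok
              send[Unit] ‖ recv[Unit]  ok
                offer{err,ok} ‖ select{err,ok}  ok labels match
                  case err:
                    end ‖ end  ok
                  case ok:
                    Y ‖ Y  ok
          case retry:
            select{more,stop} ‖ offer{more,stop}  ok labels match
              case more:
                offer{data,more} ‖ select{data,more}  ok labels match
                  case data:
                    send[Unit] ‖ recv[Unit]  ok
                      Y ‖ Y  ok
                  case more:
                    recv[Str] ‖ send[Str]  ok
                      end ‖ end  ok
              case stop:
                recv[Bool] ‖ send[Bool]  ok
                  send[Bool] ‖ recv[Bool]  ok
                    Y ‖ Y  ok
      case ok:
        offer{ok,err,more} ‖ select{ok,err,more}  ok labels match
          case ok:
            send[Bool] ‖ recv[Bool]  ok
              recv[Int] ‖ send[Int]  ok
                recv[Unit] ‖ send[Unit]  ok
                  Y ‖ Y  ok
          case err:
            select{ok,done,err} ‖ offer{ok,done,err}  ok labels match
              case ok:
                select{retry,err} ‖ offer{retry,err}  ok labels match
                  case retry:
                    send[Bool] ‖ recv[Bool]  ok
                      Y ‖ Y  ok
                  case err:
                    send[Str] ‖ recv[Str]  ok
                      end ‖ end  ok
              case done:
                recv[Str] ‖ send[Str]  ok
                  recv[Str] ‖ send[Str]  ok
                    Y ‖ Y  ok
              case err:
                select{err,stop} ‖ offer{err,stop}  ok labels match
                  case err:
                    recv[Bool] ‖ send[Bool]  ok
                      Y ‖ Y  ok
                  case stop:
                    offer{retry,stop,more} ‖ select{retry,stop,more}  ok labels match
                      case retry:
                        Y ‖ Y  ok
                      case stop:
                        Y ‖ Y  ok
                      case more:
                        end ‖ end  ok
          case more:
            recv[Str] ‖ send[Str]  ok
              offer{ok,done,ack} ‖ select{ok,done,ack}  ok labels match
                case ok:
                  offer{err,ok,stop} ‖ select{err,ok,stop}  ok labels match
                    case err:
                      Y ‖ Y  ok
                    case ok:
                      Y ‖ Y  ok
                    case stop:
                      Y ‖ Y  ok
                case done:
                  send[Bool] ‖ recv[Bool]  ok
                    end ‖ end  ok
                case ack:
                  send[Bool] ‖ recv[Bool]  ok
                    Y ‖ Y  ok
      case stop:
        recv[Bool] ‖ send[Bool]  ok
          select{err,ack,ok} ‖ offer{err,ack,ok}  ok labels match
            case err:
              recv[Unit] ‖ send[Unit]  ok
                select{done,ok,stop} ‖ offer{done,ok,stop}  ok labels match
                  case done:
                    Y ‖ Y  ok
                  case ok:
                    Y ‖ Y  ok
                  case stop:
                    end ‖ end  ok
            case ack:
              offer{stop,more,retry} ‖ select{stop,more,retry}  ok labels match
                case stop:
                  select{ok,err} ‖ offer{ok,err}  ok labels match
                    case ok:
                      Y ‖ Y  ok
                    case err:
                      Y ‖ Y  ok
                case more:
                  recv[Int] ‖ send[Int]  ok
                    Y ‖ Y  ok
                case retry:
                  offer{data,done} ‖ select{data,done}  ok labels match
                    case data:
                      Y ‖ Y  ok
                    case done:
                      Y ‖ Y  ok
            case ok:
              send[Unit] ‖ recv[Unit]  ok
                select{done,data,stop} ‖ offer{done,data,stop}  ok labels match
                  case done:
                    Y ‖ Y  ok
                  case data:
                    Y ‖ Y  ok
                  case stop:
                    end ‖ end  ok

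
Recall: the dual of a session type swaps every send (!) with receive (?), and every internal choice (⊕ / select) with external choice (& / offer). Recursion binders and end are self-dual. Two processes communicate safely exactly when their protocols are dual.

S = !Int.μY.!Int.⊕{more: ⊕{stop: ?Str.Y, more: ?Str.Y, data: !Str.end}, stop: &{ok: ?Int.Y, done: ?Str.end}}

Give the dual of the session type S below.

!Int → ?Int
  μY → μY  (μ self-dual)
    !Int → ?Int
      ⊕{more,stop} → &{more,stop}  (internal→external)
        case more:
          ⊕{stop,more,data} → &{stop,more,data}  (internal→external)
            case stop:
              ?Str → !Str
                Y ↦ Y
            case more:
              ?Str → !Str
                Y ↦ Y
            case data:
              !Str → ?Str
                end ↦ end
        case stop:
          &{ok,done} → ⊕{ok,done}  (external→internal)
            case ok:
              ?Int → !Int
                Y ↦ Y
            case done:
              ?Str → !Str
                end ↦ end

?Int.μY.?Int.&{more: &{stop: !Str.Y, more: !Str.Y, data: ?Str.end}, stop: ⊕{ok: !Int.Y, done: !Str.end}}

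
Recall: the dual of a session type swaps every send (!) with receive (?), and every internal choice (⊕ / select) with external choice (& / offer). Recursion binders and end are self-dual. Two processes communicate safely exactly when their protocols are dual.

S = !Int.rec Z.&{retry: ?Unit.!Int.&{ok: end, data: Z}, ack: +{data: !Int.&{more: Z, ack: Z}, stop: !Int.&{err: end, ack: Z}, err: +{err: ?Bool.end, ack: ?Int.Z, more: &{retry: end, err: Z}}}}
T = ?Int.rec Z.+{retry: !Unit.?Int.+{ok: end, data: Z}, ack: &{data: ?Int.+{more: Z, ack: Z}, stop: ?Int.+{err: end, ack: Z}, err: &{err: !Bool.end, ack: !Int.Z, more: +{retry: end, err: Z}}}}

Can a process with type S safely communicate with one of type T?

!Int ‖ ?Int  ✓
  rec Z ‖ rec Z  ✓ (binder kept)
    &{retry,ack} ‖ +{retry,ack}  ✓ label sets agree
      [retry]
        ?Unit ‖ !Unit  ✓
          !Int ‖ ?Int  ✓
            &{ok,data} ‖ +{ok,data}  ✓ label sets agree
              [ok]
                end ‖ end  ✓
              [data]
                Z ‖ Z  ✓
      [ack]
        +{data,stop,err} ‖ &{data,stop,err}  ✓ label sets agree
          [data]
            !Int ‖ ?Int  ✓
              &{more,ack} ‖ +{more,ack}  ✓ label sets agree
                [more]
                  Z ‖ Z  ✓
                [ack]
                  Z ‖ Z  ✓
          [stop]
            !Int ‖ ?Int  ✓
              &{err,ack} ‖ +{err,ack}  ✓ label sets agree
                [err]
                  end ‖ end  ✓
                [ack]
                  Z ‖ Z  ✓
          [err]
            +{err,ack,more} ‖ &{err,ack,more}  ✓ label sets agree
              [err]
                ?Bool ‖ !Bool  ✓
                  end ‖ end  ✓
              [ack]
                ?Int ‖ !Int  ✓
                  Z ‖ Z  ✓
              [more]
                &{retry,err} ‖ +{retry,err}  ✓ label sets agree
                  [retry]
                    end ‖ end  ✓
                  [err]
                    Z ‖ Z  ✓

YES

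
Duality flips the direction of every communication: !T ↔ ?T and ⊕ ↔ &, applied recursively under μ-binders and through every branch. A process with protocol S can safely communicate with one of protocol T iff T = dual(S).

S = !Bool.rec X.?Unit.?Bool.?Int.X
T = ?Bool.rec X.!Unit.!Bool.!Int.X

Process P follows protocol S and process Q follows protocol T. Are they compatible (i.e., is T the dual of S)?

YES

!Bool ‖ ?Bool  ✓
  rec X ‖ rec X  ✓ (binder kept)
    ?Unit ‖ !Unit  ✓
      ?Bool ‖ !Bool  ✓
        ?Int ‖ !Int  ✓
          X ‖ X  ✓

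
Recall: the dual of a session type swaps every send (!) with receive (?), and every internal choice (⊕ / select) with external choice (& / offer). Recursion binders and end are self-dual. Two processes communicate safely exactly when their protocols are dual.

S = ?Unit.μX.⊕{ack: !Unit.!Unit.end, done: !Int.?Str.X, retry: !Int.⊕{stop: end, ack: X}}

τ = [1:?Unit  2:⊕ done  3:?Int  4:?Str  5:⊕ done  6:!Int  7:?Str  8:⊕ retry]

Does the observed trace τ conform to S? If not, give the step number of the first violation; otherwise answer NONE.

step 1: ?Unit  match  cont: μX.…
step 2: ⊕ done  match  cont: !Int.?Str.μX.…
step 3: got ?Int, protocol expects !Int  ✗

3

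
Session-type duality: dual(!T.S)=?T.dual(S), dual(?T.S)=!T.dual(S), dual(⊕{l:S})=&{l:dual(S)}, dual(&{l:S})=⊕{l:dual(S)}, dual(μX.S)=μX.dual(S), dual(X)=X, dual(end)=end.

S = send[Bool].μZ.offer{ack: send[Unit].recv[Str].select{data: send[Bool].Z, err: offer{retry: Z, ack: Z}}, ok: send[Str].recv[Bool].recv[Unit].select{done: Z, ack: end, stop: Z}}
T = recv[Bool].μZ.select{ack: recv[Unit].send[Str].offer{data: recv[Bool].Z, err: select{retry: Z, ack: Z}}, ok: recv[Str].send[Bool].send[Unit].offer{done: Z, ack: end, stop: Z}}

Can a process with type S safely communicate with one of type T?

YES

send[Bool] ‖ recv[Bool]  ok
  μZ ‖ μZ  ok (rec unchanged)
    offer{ack,ok} ‖ select{ack,ok}  ok label sets agree
      [ack]
        send[Unit] ‖ recv[Unit]  ok
          recv[Str] ‖ send[Str]  ok
            select{data,err} ‖ offer{data,err}  ok label sets agree
              [data]
                send[Bool] ‖ recv[Bool]  ok
                  Z ‖ Z  ok
              [err]
                offer{retry,ack} ‖ select{retry,ack}  ok label sets agree
                  [retry]
                    Z ‖ Z  ok
                  [ack]
                    Z ‖ Z  ok
      [ok]
        send[Str] ‖ recv[Str]  ok
          recv[Bool] ‖ send[Bool]  ok
            recv[Unit] ‖ send[Unit]  ok
              select{done,ack,stop} ‖ offer{done,ack,stop}  ok label sets agree
                [done]
                  Z ‖ Z  ok
                [ack]
                  end ‖ end  ok
                [stop]
                  Z ‖ Z  ok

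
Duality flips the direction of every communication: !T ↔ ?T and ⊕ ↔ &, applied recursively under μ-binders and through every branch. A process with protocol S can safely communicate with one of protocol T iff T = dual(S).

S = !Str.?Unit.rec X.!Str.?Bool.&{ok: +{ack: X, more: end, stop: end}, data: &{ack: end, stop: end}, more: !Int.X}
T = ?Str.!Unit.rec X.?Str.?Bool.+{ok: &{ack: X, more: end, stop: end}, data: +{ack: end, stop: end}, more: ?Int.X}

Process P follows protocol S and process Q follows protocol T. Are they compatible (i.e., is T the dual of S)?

!Str ‖ ?Str  ✓
  ?Unit ‖ !Unit  ✓
    rec X ‖ rec X  ✓ (binder kept)
      !Str ‖ ?Str  ✓
        ?Bool ‖ ?Bool  ✗ same direction on both sides — not dual

NO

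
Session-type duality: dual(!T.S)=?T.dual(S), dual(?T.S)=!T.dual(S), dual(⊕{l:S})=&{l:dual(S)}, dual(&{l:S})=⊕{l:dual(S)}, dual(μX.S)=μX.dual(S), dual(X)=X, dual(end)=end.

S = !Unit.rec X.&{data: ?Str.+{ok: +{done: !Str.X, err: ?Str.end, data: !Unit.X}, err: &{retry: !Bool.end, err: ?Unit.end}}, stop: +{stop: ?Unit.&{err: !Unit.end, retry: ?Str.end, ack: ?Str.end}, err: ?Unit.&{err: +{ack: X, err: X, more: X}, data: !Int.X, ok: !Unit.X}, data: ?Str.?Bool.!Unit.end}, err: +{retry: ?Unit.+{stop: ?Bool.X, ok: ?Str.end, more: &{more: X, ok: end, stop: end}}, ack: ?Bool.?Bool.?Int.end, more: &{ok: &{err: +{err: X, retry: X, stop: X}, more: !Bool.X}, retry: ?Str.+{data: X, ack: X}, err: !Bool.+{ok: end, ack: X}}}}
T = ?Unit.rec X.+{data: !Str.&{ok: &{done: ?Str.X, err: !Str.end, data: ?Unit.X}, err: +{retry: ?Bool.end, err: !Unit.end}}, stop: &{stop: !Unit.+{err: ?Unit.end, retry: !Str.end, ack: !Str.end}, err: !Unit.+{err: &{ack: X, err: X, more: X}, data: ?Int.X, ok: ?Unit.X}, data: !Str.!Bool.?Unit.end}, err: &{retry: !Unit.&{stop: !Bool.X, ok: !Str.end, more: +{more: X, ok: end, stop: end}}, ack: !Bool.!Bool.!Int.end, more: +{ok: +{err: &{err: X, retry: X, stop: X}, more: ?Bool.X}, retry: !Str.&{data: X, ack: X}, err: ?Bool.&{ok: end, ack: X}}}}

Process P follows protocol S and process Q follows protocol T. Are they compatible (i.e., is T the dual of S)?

YES

!Unit ‖ ?Unit  ok
  rec X ‖ rec X  ok (binder kept)
    &{data,stop,err} ‖ +{data,stop,err}  ok label sets agree
      • data:
        ?Str ‖ !Str  ok
          +{ok,err} ‖ &{ok,err}  ok label sets agree
            • ok:
              +{done,err,data} ‖ &{done,err,data}  ok label sets agree
                • done:
                  !Str ‖ ?Str  ok
                    X ‖ X  ok
                • err:
                  ?Str ‖ !Str  ok
                    end ‖ end  ok
                • data:
                  !Unit ‖ ?Unit  ok
                    X ‖ X  ok
            • err:
              &{retry,err} ‖ +{retry,err}  ok label sets agree
                • retry:
                  !Bool ‖ ?Bool  ok
                    end ‖ end  ok
                • err:
                  ?Unit ‖ !Unit  ok
                    end ‖ end  ok
      • stop:
        +{stop,err,data} ‖ &{stop,err,data}  ok label sets agree
          • stop:
            ?Unit ‖ !Unit  ok
              &{err,retry,ack} ‖ +{err,retry,ack}  ok label sets agree
                • err:
                  !Unit ‖ ?Unit  ok
                    end ‖ end  ok
                • retry:
                  ?Str ‖ !Str  ok
                    end ‖ end  ok
                • ack:
                  ?Str ‖ !Str  ok
                    end ‖ end  ok
          • err:
            ?Unit ‖ !Unit  ok
              &{err,data,ok} ‖ +{err,data,ok}  ok label sets agree
                • err:
                  +{ack,err,more} ‖ &{ack,err,more}  ok label sets agree
                    • ack:
                      X ‖ X  ok
                    • err:
                      X ‖ X  ok
                    • more:
                      X ‖ X  ok
                • data:
                  !Int ‖ ?Int  ok
                    X ‖ X  ok
                • ok:
                  !Unit ‖ ?Unit  ok
                    X ‖ X  ok
          • data:
            ?Str ‖ !Str  ok
              ?Bool ‖ !Bool  ok
                !Unit ‖ ?Unit  ok
                  end ‖ end  ok
      • err:
        +{retry,ack,more} ‖ &{retry,ack,more}  ok label sets agree
          • retry:
            ?Unit ‖ !Unit  ok
              +{stop,ok,more} ‖ &{stop,ok,more}  ok label sets agree
                • stop:
                  ?Bool ‖ !Bool  ok
                    X ‖ X  ok
                • ok:
                  ?Str ‖ !Str  ok
                    end ‖ end  ok
                • more:
                  &{more,ok,stop} ‖ +{more,ok,stop}  ok label sets agree
                    • more:
                      X ‖ X  ok
                    • ok:
                      end ‖ end  ok
                    • stop:
                      end ‖ end  ok
          • ack:
            ?Bool ‖ !Bool  ok
              ?Bool ‖ !Bool  ok
                ?Int ‖ !Int  ok
                  end ‖ end  ok
          • more:
            &{ok,retry,err} ‖ +{ok,retry,err}  ok label sets agree
              • ok:
                &{err,more} ‖ +{err,more}  ok label sets agree
                  • err:
                    +{err,retry,stop} ‖ &{err,retry,stop}  ok label sets agree
                      • err:
                        X ‖ X  ok
                      • retry:
                        X ‖ X  ok
                      • stop:
                        X ‖ X  ok
                  • more:
                    !Bool ‖ ?Bool  ok
                      X ‖ X  ok
              • retry:
                ?Str ‖ !Str  ok
                  +{data,ack} ‖ &{data,ack}  ok label sets agree
                    • data:
                      X ‖ X  ok
                    • ack:
                      X ‖ X  ok
              • err:
                !Bool ‖ ?Bool  ok
                  +{ok,ack} ‖ &{ok,ack}  ok label sets agree
                    • ok:
                      end ‖ end  ok
                    • ack:
                      X ‖ X  ok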